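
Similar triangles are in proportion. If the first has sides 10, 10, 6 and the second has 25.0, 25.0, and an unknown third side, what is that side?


Scale factor = 25.0/10 = 2.5
Missing side = 6 × 2.5
= 15.0

15.0


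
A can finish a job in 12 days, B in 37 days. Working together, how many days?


Rate of A = 1/12 per day
Rate of B = 1/37 per day
Combined rate = 1/12 + 1/37 = 49/444 ≈ 0.1104 per day
Days = 1 / combined rate = 444/49
≈ 9.06 days

9.06 days


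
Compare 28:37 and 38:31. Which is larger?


28/37 = 0.7568
38/31 = 1.2258
0.7568 < 1.2258, so 28:37 is less
= 38:31

38:31


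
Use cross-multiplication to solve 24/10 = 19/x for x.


Cross multiply: 24 × x = 10 × 19
24x = 190
x = 190 / 24
= 7.92

7.92


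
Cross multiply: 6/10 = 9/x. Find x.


Cross multiply: 6 × x = 10 × 9
6x = 90
x = 90 / 6
= 15.00

15.00


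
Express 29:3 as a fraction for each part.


Total parts = 29 + 3 = 32
First part: 29/32 = 29/32
Second part: 3/32 = 3/32
= 29/32 and 3/32

29/32 and 3/32


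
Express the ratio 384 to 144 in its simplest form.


GCD(384, 144) = 48
384/48 : 144/48
= 8:3

8:3


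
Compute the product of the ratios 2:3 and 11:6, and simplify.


Compound ratio = (2×11) : (3×6)
= 22:18
GCD = 2
= 11:9

11:9


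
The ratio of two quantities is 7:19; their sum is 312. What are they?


Let A = 7k, B = 19k.
7k + 19k = 312
26k = 312 → k = 312/26 = 12
A = 7×12 = 84, B = 19×12 = 228
= A = 84, B = 228

A = 84, B = 228


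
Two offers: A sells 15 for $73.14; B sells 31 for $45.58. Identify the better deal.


Deal A: $73.14/15 = $4.8760/unit
Deal B: $45.58/31 = $1.4703/unit
B is cheaper per unit
= Deal B

Deal B


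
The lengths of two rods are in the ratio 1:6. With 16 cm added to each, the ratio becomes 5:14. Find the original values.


Let A = 1k, B = 6k.
(1k + 16) / (6k + 16) = 5/14
Cross-multiply: 14(1k + 16) = 5(6k + 16)
14k + 224 = 30k + 80
14k - 30k = 80 - 224
-16k = -144
k = -144/-16 = 9
A = 1×9 = 9, B = 6×9 = 54
= A = 9, B = 54

A = 9, B = 54


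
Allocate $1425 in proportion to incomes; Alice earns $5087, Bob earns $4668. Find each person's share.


Total income = 5087 + 4668 = $9755
Alice: $1425 × 5087/9755 = $743.10
Bob: $1425 × 4668/9755 = $681.90
= Alice: $743.10, Bob: $681.90

Alice: $743.10, Bob: $681.90


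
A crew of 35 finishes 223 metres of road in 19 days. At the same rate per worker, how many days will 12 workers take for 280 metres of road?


Days ∝ work / workers, so d₂ = d₁ × (m₁/m₂) × (w₂/w₁)
Workers factor (inverse): 35/12 ≈ 2.9167
Work factor (direct): 280/223 ≈ 1.2556
d₂ = 19 × 35/12 × 280/223 = (19 × 35 × 280) / (12 × 223) = 186200/2676
≈ 69.58 days

69.58 days


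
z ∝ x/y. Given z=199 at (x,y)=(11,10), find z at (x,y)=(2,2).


z = k·x/y
Solve for k using the known point: k = z·y/x = 199×10/11 = 1990/11 ≈ 180.9091
Now evaluate at x=2, y=2:
z = k × 2 / 2 = (1990 × 2) / (11 × 2) = 3980/22
≈ 180.9091

180.9091


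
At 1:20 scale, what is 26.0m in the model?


Model size = real / scale
= 26.0 / 20
= 1.3000 m

1.3000 m


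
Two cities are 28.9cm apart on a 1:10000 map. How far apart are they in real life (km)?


Real distance = map distance × scale
= 28.9cm × 10000
= 289000 cm = 2890.0 m
= 2.890 km

2.890 km


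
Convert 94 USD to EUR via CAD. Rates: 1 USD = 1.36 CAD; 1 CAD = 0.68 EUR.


Step 1: 94 USD × 1.36 = 127.84 CAD
Step 2: 127.84 CAD × 0.68 = 86.93 EUR
Implied rate USD→EUR = 1.36 × 0.68 = 0.9248
= 86.93 EUR

86.93 EUR


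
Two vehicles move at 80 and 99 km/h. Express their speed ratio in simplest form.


Ratio = 80:99
GCD = 1
Simplified = 80:99
Time ratio (same distance) = 99:80
Speed ratio = 80:99

80:99


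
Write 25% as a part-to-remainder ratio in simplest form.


25% means 25 parts out of 100; remainder = 75
Part : remainder = 25:75
GCD = 25
= 1:3

1:3


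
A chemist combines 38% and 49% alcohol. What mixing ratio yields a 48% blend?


Let x parts of 38% mix with y parts of 49%.
38x + 49y = 48(x + y)
38x + 49y = 48x + 48y
x(38 - 48) = y(48 - 49)
x/y = (49 - 48)/(48 - 38) = 1/10
Simplify: 1:10
= 1:10

1:10


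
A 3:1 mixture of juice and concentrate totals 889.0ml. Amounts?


Total parts = 3 + 1 = 4
juice: 889.0 × 3/4 = 666.8ml
concentrate: 889.0 × 1/4 = 222.3ml
= 666.8ml and 222.3ml

666.8ml and 222.3ml


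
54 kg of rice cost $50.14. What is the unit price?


Unit rate = total / quantity
= 50.14 / 54
= $0.93 per unit

$0.93 per unit


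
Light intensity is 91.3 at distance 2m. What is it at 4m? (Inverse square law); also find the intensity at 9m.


I₁d₁² = I₂d₂²
I at 4m = 91.3 × (2/4)² = 91.3 × 4/16 = 365.2/16 = 22.8250
I at 9m = 91.3 × (2/9)² = 91.3 × 4/81 = 365.2/81 ≈ 4.5086
= 22.8250 and 4.5086

22.8250 and 4.5086


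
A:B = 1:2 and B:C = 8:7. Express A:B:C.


Match B: multiply A:B by 8 → 8:16
Multiply B:C by 2 → 16:14
Combined: 8:16:14
GCD = 2
= 4:8:7

4:8:7


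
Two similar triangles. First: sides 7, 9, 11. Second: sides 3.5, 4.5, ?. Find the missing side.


Scale factor = 3.5/7 = 0.5
Missing side = 11 × 0.5
= 5.5

5.5


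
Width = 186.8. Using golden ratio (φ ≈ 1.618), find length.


φ = (1 + √5) / 2 ≈ 1.618
Length = width × φ = 186.8 × 1.618 = 302.2424
≈ 302.24

302.24


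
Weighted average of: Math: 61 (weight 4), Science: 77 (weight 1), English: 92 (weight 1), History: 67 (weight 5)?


Numerator = 61×4 + 77×1 + 92×1 + 67×5
= 244 + 77 + 92 + 335
= 748
Total weight = 11
Weighted avg = 748/11
= 68.00

68.00


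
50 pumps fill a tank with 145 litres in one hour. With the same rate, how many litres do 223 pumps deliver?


Direct proportion: y/x = constant
k = 145/50 = 2.9000
y₂ = k × 223 = 145 × 223 / 50 = 32335/50
= 646.70

646.70


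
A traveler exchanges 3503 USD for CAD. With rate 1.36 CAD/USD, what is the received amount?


Amount × rate = 3503 × 1.36
= 4764.08 CAD

4764.08 CAD


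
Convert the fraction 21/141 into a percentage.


Percentage = (part / whole) × 100
= (21 / 141) × 100
≈ 14.89%

14.89%


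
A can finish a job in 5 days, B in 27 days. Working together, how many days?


Rate of A = 1/5 per day
Rate of B = 1/27 per day
Combined rate = 1/5 + 1/27 = 32/135 ≈ 0.2370 per day
Days = 1 / combined rate = 135/32
≈ 4.22 days

4.22 days


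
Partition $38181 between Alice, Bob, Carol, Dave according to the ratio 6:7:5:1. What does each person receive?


Total parts = 6 + 7 + 5 + 1 = 19
Alice: 38181 × 6/19 = 12057.16
Bob: 38181 × 7/19 = 14066.68
Carol: 38181 × 5/19 = 10047.63
Dave: 38181 × 1/19 = 2009.53
= Alice: $12057.16, Bob: $14066.68, Carol: $10047.63, Dave: $2009.53

Alice: $12057.16, Bob: $14066.68, Carol: $10047.63, Dave: $2009.53


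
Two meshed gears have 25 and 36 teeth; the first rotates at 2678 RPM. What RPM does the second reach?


Gear ratio = 25:36 = 25:36
RPM_B = RPM_A × (teeth_A / teeth_B)
= 2678 × (25/36)
= 1859.7 RPM

1859.7 RPM


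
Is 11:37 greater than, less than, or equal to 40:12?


11/37 = 0.2973
40/12 = 3.3333
0.2973 < 3.3333, so 11:37 is less
= less than

less than


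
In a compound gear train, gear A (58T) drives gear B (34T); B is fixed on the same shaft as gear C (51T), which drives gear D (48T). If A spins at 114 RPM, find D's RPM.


Stage 1: RPM_B = RPM_A × t_A/t_B = 114 × 58/34 = 6612/34 ≈ 194.47
B and C share a shaft → RPM_C = RPM_B
Stage 2: RPM_D = RPM_C × t_C/t_D = RPM_A × (t_A×t_C)/(t_B×t_D)
Overall ratio = (58×51)/(34×48) = 2958/1632
RPM_D = 114 × 2958/1632 = 337212/1632
≈ 206.63 RPM

206.63 RPM


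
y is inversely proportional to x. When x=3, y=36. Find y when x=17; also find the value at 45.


Inverse proportion: x × y = constant
k = 3 × 36 = 108
At x=17: k/17 = 6.35
At x=45: k/45 = 2.40
= 6.35 and 2.40

6.35 and 2.40


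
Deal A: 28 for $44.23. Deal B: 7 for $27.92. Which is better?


Deal A: $44.23/28 = $1.5796/unit
Deal B: $27.92/7 = $3.9886/unit
A is cheaper per unit
= Deal A

Deal A


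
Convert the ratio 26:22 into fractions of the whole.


Total parts = 26 + 22 = 48
First part: 26/48 = 13/24
Second part: 22/48 = 11/24
= 13/24 and 11/24

13/24 and 11/24


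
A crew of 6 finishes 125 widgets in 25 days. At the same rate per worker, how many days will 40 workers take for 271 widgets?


Days ∝ work / workers, so d₂ = d₁ × (m₁/m₂) × (w₂/w₁)
Workers factor (inverse): 6/40 = 0.1500
Work factor (direct): 271/125 = 2.1680
d₂ = 25 × 6/40 × 271/125 = (25 × 6 × 271) / (40 × 125) = 40650/5000
= 8.13 days

8.13 days


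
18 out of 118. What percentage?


Percentage = (part / whole) × 100
= (18 / 118) × 100
≈ 15.25%

15.25%


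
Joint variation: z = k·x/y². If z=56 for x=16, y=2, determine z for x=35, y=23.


z = k·x/y²
Solve for k using the known point: k = z·y²/x = 56×4/16 = 224/16 = 14.0000
Now evaluate at x=35, y=23:
z = k × 35 / 529 = (224 × 35) / (16 × 529) = 7840/8464
≈ 0.9263

0.9263


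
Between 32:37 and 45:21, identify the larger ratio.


32/37 = 0.8649
45/21 = 2.1429
0.8649 < 2.1429, so 32:37 is less
= 45:21

45:21


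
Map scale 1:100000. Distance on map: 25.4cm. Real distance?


Real distance = map distance × scale
= 25.4cm × 100000
= 2540000 cm = 25400.0 m
= 25.400 km

25.400 km


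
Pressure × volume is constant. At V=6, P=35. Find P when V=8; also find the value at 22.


Inverse proportion: x × y = constant
k = 6 × 35 = 210
At x=8: k/8 = 26.25
At x=22: k/22 = 9.55
= 26.25 and 9.55

26.25 and 9.55


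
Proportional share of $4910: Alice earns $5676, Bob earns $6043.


Total income = 5676 + 6043 = $11719
Alice: $4910 × 5676/11719 = $2378.12
Bob: $4910 × 6043/11719 = $2531.88
= Alice: $2378.12, Bob: $2531.88

Alice: $2378.12, Bob: $2531.88


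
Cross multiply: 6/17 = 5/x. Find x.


Cross multiply: 6 × x = 17 × 5
6x = 85
x = 85 / 6
= 14.17

14.17


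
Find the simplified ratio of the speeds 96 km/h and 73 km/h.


Ratio = 96:73
GCD = 1
Simplified = 96:73
Time ratio (same distance) = 73:96
Speed ratio = 96:73

96:73


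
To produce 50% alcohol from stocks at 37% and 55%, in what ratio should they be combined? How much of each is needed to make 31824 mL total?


Let x parts of 37% mix with y parts of 55%.
37x + 55y = 50(x + y)
37x + 55y = 50x + 50y
x(37 - 50) = y(50 - 55)
x/y = (55 - 50)/(50 - 37) = 5/13
Simplify: 5:13
Total parts = 18; one part = 31824/18 = 1768.00 mL
37% solution: 5×1768.00 = 8840.00 mL
55% solution: 13×1768.00 = 22984.00 mL
= ratio 5:13; 8840.00 mL and 22984.00 mL

ratio 5:13; 8840.00 mL and 22984.00 mL


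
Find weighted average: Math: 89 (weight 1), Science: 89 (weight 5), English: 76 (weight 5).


Numerator = 89×1 + 89×5 + 76×5
= 89 + 445 + 380
= 914
Total weight = 11
Weighted avg = 914/11
= 83.09

83.09


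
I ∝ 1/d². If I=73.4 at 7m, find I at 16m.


I₁d₁² = I₂d₂²
I₂ = I₁ × (d₁/d₂)²
= 73.4 × (7/16)²
= 73.4 × 49/256
= 3596.6/256
≈ 14.0492

14.0492


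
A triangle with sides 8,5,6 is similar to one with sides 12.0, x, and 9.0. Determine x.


Scale factor = 12.0/8 = 1.5
Missing side = 5 × 1.5
= 7.5

7.5


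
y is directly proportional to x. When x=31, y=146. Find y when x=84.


Direct proportion: y/x = constant
k = 146/31 ≈ 4.7097
y₂ = k × 84 = 146 × 84 / 31 = 12264/31
≈ 395.61

395.61


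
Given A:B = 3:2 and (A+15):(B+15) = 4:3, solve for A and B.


Let A = 3k, B = 2k.
(3k + 15) / (2k + 15) = 4/3
Cross-multiply: 3(3k + 15) = 4(2k + 15)
9k + 45 = 8k + 60
9k - 8k = 60 - 45
1k = 15
k = 15/1 = 15
A = 3×15 = 45, B = 2×15 = 30
= A = 45, B = 30

A = 45, B = 30


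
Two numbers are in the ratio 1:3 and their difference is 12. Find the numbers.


Let A = 1k, B = 3k.
3k - 1k = 12
2k = 12 → k = 12/2 = 6
A = 1×6 = 6, B = 3×6 = 18
= A = 6, B = 18

A = 6, B = 18


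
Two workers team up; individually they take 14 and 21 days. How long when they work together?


Rate of A = 1/14 per day
Rate of B = 1/21 per day
Combined rate = 1/14 + 1/21 = 35/294 ≈ 0.1190 per day
Days = 1 / combined rate = 294/35
= 8.40 days

8.40 days


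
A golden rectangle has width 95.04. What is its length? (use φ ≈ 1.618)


φ = (1 + √5) / 2 ≈ 1.618
Length = width × φ = 95.04 × 1.618 = 153.77472
≈ 153.77

153.77


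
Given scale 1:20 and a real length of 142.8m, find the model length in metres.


Model size = real / scale
= 142.8 / 20
= 7.1400 m

7.1400 m


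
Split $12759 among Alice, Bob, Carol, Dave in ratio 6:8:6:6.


Total parts = 6 + 8 + 6 + 6 = 26
Alice: 12759 × 6/26 = 2944.38
Bob: 12759 × 8/26 = 3925.85
Carol: 12759 × 6/26 = 2944.38
Dave: 12759 × 6/26 = 2944.38
= Alice: $2944.38, Bob: $3925.85, Carol: $2944.38, Dave: $2944.38

Alice: $2944.38, Bob: $3925.85, Carol: $2944.38, Dave: $2944.38


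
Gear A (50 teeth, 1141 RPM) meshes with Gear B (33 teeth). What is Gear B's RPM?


Gear ratio = 50:33 = 50:33
RPM_B = RPM_A × (teeth_A / teeth_B)
= 1141 × (50/33)
= 1728.8 RPM

1728.8 RPM


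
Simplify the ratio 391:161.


GCD(391, 161) = 23
391/23 : 161/23
= 17:7

17:7


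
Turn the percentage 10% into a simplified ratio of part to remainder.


10% means 10 parts out of 100; remainder = 90
Part : remainder = 10:90
GCD = 10
= 1:9

1:9


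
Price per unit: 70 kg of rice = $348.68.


Unit rate = total / quantity
= 348.68 / 70
= $4.98 per unit

$4.98 per unit


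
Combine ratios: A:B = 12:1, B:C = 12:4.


Match B: multiply A:B by 12 → 144:12
Multiply B:C by 1 → 12:4
Combined: 144:12:4
GCD = 4
= 36:3:1

36:3:1


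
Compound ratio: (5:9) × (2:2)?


Compound ratio = (5×2) : (9×2)
= 10:18
GCD = 2
= 5:9

5:9


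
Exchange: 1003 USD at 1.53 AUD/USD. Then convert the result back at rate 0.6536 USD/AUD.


Amount × rate = 1003 × 1.53 = 1534.59 AUD
Round-trip: 1534.59 × 0.6536 = 1003.01 USD
= 1534.59 AUD, then 1003.01 USD

1534.59 AUD, then 1003.01 USD


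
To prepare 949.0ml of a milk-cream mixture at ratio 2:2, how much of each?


Total parts = 2 + 2 = 4
milk: 949.0 × 2/4 = 474.5ml
cream: 949.0 × 2/4 = 474.5ml
= 474.5ml and 474.5ml

474.5ml and 474.5ml


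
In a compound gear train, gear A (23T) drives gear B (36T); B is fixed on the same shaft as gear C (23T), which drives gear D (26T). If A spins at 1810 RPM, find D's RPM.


Stage 1: RPM_B = RPM_A × t_A/t_B = 1810 × 23/36 = 41630/36 ≈ 1156.39
B and C share a shaft → RPM_C = RPM_B
Stage 2: RPM_D = RPM_C × t_C/t_D = RPM_A × (t_A×t_C)/(t_B×t_D)
Overall ratio = (23×23)/(36×26) = 529/936
RPM_D = 1810 × 529/936 = 957490/936
≈ 1022.96 RPM

1022.96 RPM


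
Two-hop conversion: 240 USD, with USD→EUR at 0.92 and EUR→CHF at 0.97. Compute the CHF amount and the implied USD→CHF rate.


Step 1: 240 USD × 0.92 = 220.80 EUR
Step 2: 220.80 EUR × 0.97 = 214.18 CHF
Implied rate USD→CHF = 0.92 × 0.97 = 0.8924
= 214.18 CHF; implied rate 0.8924 CHF/USD

214.18 CHF; implied rate 0.8924 CHF/USD


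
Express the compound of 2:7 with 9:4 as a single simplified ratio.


Compound ratio = (2×9) : (7×4)
= 18:28
GCD = 2
= 9:14

9:14


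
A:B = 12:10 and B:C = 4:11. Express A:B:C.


Match B: multiply A:B by 4 → 48:40
Multiply B:C by 10 → 40:110
Combined: 48:40:110
GCD = 2
= 24:20:55

24:20:55


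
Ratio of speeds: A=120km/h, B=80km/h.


Ratio = 120:80
GCD = 40
Simplified = 3:2
Time ratio (same distance) = 2:3
Speed ratio = 3:2

3:2


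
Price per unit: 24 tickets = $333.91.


Unit rate = total / quantity
= 333.91 / 24
= $13.91 per unit

$13.91 per unit


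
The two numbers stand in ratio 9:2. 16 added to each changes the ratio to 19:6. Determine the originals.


Let A = 9k, B = 2k.
(9k + 16) / (2k + 16) = 19/6
Cross-multiply: 6(9k + 16) = 19(2k + 16)
54k + 96 = 38k + 304
54k - 38k = 304 - 96
16k = 208
k = 208/16 = 13
A = 9×13 = 117, B = 2×13 = 26
= A = 117, B = 26

A = 117, B = 26


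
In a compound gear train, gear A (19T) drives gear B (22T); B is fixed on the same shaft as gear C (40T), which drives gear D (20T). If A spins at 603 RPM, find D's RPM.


Stage 1: RPM_B = RPM_A × t_A/t_B = 603 × 19/22 = 11457/22 ≈ 520.77
B and C share a shaft → RPM_C = RPM_B
Stage 2: RPM_D = RPM_C × t_C/t_D = RPM_A × (t_A×t_C)/(t_B×t_D)
Overall ratio = (19×40)/(22×20) = 760/440
RPM_D = 603 × 760/440 = 458280/440
≈ 1041.55 RPM

1041.55 RPM


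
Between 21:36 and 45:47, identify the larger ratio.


21/36 = 0.5833
45/47 = 0.9574
0.5833 < 0.9574, so 21:36 is less
= 45:47

45:47


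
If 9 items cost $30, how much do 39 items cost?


Direct proportion: y/x = constant
k = 30/9 ≈ 3.3333
y₂ = k × 39 = 30 × 39 / 9 = 1170/9
= 130.00

130.00


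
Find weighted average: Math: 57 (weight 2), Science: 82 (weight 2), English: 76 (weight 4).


Numerator = 57×2 + 82×2 + 76×4
= 114 + 164 + 304
= 582
Total weight = 8
Weighted avg = 582/8
= 72.75

72.75


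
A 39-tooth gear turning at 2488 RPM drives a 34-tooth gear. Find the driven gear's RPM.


Gear ratio = 39:34 = 39:34
RPM_B = RPM_A × (teeth_A / teeth_B)
= 2488 × (39/34)
= 2853.9 RPM

2853.9 RPM


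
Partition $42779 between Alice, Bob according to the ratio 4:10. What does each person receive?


Total parts = 4 + 10 = 14
Alice: 42779 × 4/14 = 12222.57
Bob: 42779 × 10/14 = 30556.43
= Alice: $12222.57, Bob: $30556.43

Alice: $12222.57, Bob: $30556.43


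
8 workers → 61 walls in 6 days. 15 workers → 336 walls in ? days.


Days ∝ work / workers, so d₂ = d₁ × (m₁/m₂) × (w₂/w₁)
Workers factor (inverse): 8/15 ≈ 0.5333
Work factor (direct): 336/61 ≈ 5.5082
d₂ = 6 × 8/15 × 336/61 = (6 × 8 × 336) / (15 × 61) = 16128/915
≈ 17.63 days

17.63 days


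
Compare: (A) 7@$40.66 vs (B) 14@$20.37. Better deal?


Deal A: $40.66/7 = $5.8086/unit
Deal B: $20.37/14 = $1.4550/unit
B is cheaper per unit
= Deal B

Deal B


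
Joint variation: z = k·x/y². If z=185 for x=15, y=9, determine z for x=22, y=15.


z = k·x/y²
Solve for k using the known point: k = z·y²/x = 185×81/15 = 14985/15 = 999.0000
Now evaluate at x=22, y=15:
z = k × 22 / 225 = (14985 × 22) / (15 × 225) = 329670/3375
= 97.6800

97.6800


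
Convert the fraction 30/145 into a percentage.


Percentage = (part / whole) × 100
= (30 / 145) × 100
≈ 20.69%

20.69%


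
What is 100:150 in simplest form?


GCD(100, 150) = 50
100/50 : 150/50
= 2:3

2:3


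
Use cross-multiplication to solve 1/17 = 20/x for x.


Cross multiply: 1 × x = 17 × 20
1x = 340
x = 340 / 1
= 340.00

340.00


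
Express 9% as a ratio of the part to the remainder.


9% means 9 parts out of 100; remainder = 91
Part : remainder = 9:91
GCD = 1
= 9:91

9:91


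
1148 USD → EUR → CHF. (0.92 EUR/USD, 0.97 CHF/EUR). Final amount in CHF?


Step 1: 1148 USD × 0.92 = 1056.16 EUR
Step 2: 1056.16 EUR × 0.97 = 1024.48 CHF
Implied rate USD→CHF = 0.92 × 0.97 = 0.8924
= 1024.48 CHF

1024.48 CHF


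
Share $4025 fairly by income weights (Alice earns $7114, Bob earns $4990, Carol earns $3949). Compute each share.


Total income = 7114 + 4990 + 3949 = $16053
Alice: $4025 × 7114/16053 = $1783.71
Bob: $4025 × 4990/16053 = $1251.15
Carol: $4025 × 3949/16053 = $990.14
= Alice: $1783.71, Bob: $1251.15, Carol: $990.14

Alice: $1783.71, Bob: $1251.15, Carol: $990.14


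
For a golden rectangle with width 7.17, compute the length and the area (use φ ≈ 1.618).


φ = (1 + √5) / 2 ≈ 1.618
Length = width × φ = 7.17 × 1.618 = 11.60106
≈ 11.60
Area = width × length = 7.17 × 11.60106 = 83.1796002 ≈ 83.18
= Length: 11.60, Area: 83.18

Length: 11.60, Area: 83.18


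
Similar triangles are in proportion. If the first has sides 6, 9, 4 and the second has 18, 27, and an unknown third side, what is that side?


Scale factor = 18/6 = 3
Missing side = 4 × 3
= 12.0

12.0


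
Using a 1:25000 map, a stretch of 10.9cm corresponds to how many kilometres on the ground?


Real distance = map distance × scale
= 10.9cm × 25000
= 272500 cm = 2725.0 m
= 2.725 km

2.725 km


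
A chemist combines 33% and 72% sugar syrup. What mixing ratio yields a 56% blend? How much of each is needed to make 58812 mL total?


Let x parts of 33% mix with y parts of 72%.
33x + 72y = 56(x + y)
33x + 72y = 56x + 56y
x(33 - 56) = y(56 - 72)
x/y = (72 - 56)/(56 - 33) = 16/23
Simplify: 16:23
Total parts = 39; one part = 58812/39 = 1508.00 mL
33% solution: 16×1508.00 = 24128.00 mL
72% solution: 23×1508.00 = 34684.00 mL
= ratio 16:23; 24128.00 mL and 34684.00 mL

ratio 16:23; 24128.00 mL and 34684.00 mL


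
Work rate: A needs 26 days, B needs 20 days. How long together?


Rate of A = 1/26 per day
Rate of B = 1/20 per day
Combined rate = 1/26 + 1/20 = 46/520 ≈ 0.0885 per day
Days = 1 / combined rate = 520/46
≈ 11.30 days

11.30 days


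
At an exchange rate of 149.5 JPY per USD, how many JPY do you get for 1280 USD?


Amount × rate = 1280 × 149.5
= 191360.00 JPY

191360.00 JPY


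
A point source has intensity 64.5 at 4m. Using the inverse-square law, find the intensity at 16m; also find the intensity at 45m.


I₁d₁² = I₂d₂²
I at 16m = 64.5 × (4/16)² = 64.5 × 16/256 = 1032/256 ≈ 4.0313
I at 45m = 64.5 × (4/45)² = 64.5 × 16/2025 = 1032/2025 ≈ 0.5096
= 4.0313 and 0.5096

4.0313 and 0.5096


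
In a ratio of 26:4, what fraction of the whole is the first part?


Total parts = 26 + 4 = 30
First part: 26/30 = 13/15
= 13/15

13/15


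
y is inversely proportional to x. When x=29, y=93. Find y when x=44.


Inverse proportion: x × y = constant
k = 29 × 93 = 2697
y₂ = k / 44 = 2697 / 44
= 61.30

61.30


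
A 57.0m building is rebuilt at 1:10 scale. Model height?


Model size = real / scale
= 57.0 / 10
= 5.7000 m

5.7000 m


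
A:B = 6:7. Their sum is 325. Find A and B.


Let A = 6k, B = 7k.
6k + 7k = 325
13k = 325 → k = 325/13 = 25
A = 6×25 = 150, B = 7×25 = 175
= A = 150, B = 175

A = 150, B = 175


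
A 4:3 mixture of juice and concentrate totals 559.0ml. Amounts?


Total parts = 4 + 3 = 7
juice: 559.0 × 4/7 = 319.4ml
concentrate: 559.0 × 3/7 = 239.6ml
= 319.4ml and 239.6ml

319.4ml and 239.6ml


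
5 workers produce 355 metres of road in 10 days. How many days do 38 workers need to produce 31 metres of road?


Days ∝ work / workers, so d₂ = d₁ × (m₁/m₂) × (w₂/w₁)
Workers factor (inverse): 5/38 ≈ 0.1316
Work factor (direct): 31/355 ≈ 0.0873
d₂ = 10 × 5/38 × 31/355 = (10 × 5 × 31) / (38 × 355) = 1550/13490
≈ 0.11 days

0.11 days


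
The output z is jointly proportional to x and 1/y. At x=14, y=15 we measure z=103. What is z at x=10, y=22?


z = k·x/y
Solve for k using the known point: k = z·y/x = 103×15/14 = 1545/14 ≈ 110.3571
Now evaluate at x=10, y=22:
z = k × 10 / 22 = (1545 × 10) / (14 × 22) = 15450/308
≈ 50.1623

50.1623


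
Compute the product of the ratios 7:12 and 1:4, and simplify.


Compound ratio = (7×1) : (12×4)
= 7:48
GCD = 1
= 7:48

7:48


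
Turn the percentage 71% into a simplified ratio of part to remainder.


71% means 71 parts out of 100; remainder = 29
Part : remainder = 71:29
GCD = 1
= 71:29

71:29


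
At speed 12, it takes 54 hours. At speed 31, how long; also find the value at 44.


Inverse proportion: x × y = constant
k = 12 × 54 = 648
At x=31: k/31 = 20.90
At x=44: k/44 = 14.73
= 20.90 and 14.73

20.90 and 14.73


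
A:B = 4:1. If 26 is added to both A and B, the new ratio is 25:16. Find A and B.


Let A = 4k, B = 1k.
(4k + 26) / (1k + 26) = 25/16
Cross-multiply: 16(4k + 26) = 25(1k + 26)
64k + 416 = 25k + 650
64k - 25k = 650 - 416
39k = 234
k = 234/39 = 6
A = 4×6 = 24, B = 1×6 = 6
= A = 24, B = 6

A = 24, B = 6


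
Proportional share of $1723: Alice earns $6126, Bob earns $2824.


Total income = 6126 + 2824 = $8950
Alice: $1723 × 6126/8950 = $1179.34
Bob: $1723 × 2824/8950 = $543.66
= Alice: $1179.34, Bob: $543.66

Alice: $1179.34, Bob: $543.66


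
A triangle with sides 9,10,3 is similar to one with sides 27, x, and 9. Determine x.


Scale factor = 27/9 = 3
Missing side = 10 × 3
= 30.0

30.0


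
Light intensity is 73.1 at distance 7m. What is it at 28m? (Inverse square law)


I₁d₁² = I₂d₂²
I₂ = I₁ × (d₁/d₂)²
= 73.1 × (7/28)²
= 73.1 × 49/784
= 3581.9/784
≈ 4.5688

4.5688


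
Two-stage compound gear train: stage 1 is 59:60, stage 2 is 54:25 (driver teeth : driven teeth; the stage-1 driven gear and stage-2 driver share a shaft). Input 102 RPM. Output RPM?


Stage 1: RPM_B = RPM_A × t_A/t_B = 102 × 59/60 = 6018/60 = 100.30
B and C share a shaft → RPM_C = RPM_B
Stage 2: RPM_D = RPM_C × t_C/t_D = RPM_A × (t_A×t_C)/(t_B×t_D)
Overall ratio = (59×54)/(60×25) = 3186/1500
RPM_D = 102 × 3186/1500 = 324972/1500
≈ 216.65 RPM

216.65 RPM


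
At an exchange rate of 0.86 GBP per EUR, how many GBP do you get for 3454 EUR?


Amount × rate = 3454 × 0.86
= 2970.44 GBP

2970.44 GBP


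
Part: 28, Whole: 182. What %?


Percentage = (part / whole) × 100
= (28 / 182) × 100
≈ 15.38%

15.38%


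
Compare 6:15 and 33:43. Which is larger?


6/15 = 0.4000
33/43 = 0.7674
0.4000 < 0.7674, so 6:15 is less
= 33:43

33:43


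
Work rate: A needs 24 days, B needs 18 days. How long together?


Rate of A = 1/24 per day
Rate of B = 1/18 per day
Combined rate = 1/24 + 1/18 = 42/432 ≈ 0.0972 per day
Days = 1 / combined rate = 432/42
≈ 10.29 days

10.29 days


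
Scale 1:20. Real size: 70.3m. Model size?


Model size = real / scale
= 70.3 / 20
= 3.5150 m

3.5150 m


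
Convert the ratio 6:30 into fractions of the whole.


Total parts = 6 + 30 = 36
First part: 6/36 = 1/6
Second part: 30/36 = 5/6
= 1/6 and 5/6

1/6 and 5/6


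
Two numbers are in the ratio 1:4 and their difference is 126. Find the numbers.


Let A = 1k, B = 4k.
4k - 1k = 126
3k = 126 → k = 126/3 = 42
A = 1×42 = 42, B = 4×42 = 168
= A = 42, B = 168

A = 42, B = 168


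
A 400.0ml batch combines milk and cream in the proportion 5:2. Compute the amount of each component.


Total parts = 5 + 2 = 7
milk: 400.0 × 5/7 = 285.7ml
cream: 400.0 × 2/7 = 114.3ml
= 285.7ml and 114.3ml

285.7ml and 114.3ml


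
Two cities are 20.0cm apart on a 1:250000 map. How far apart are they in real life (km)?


Real distance = map distance × scale
= 20.0cm × 250000
= 5000000 cm = 50000.0 m
= 50.000 km

50.000 km


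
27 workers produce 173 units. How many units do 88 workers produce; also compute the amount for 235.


Direct proportion: y/x = constant
k = 173/27 ≈ 6.4074
y at x=88: k × 88 = 173 × 88 / 27 = 15224/27 ≈ 563.85
y at x=235: k × 235 = 173 × 235 / 27 = 40655/27 ≈ 1505.74
= 563.85 and 1505.74

563.85 and 1505.74


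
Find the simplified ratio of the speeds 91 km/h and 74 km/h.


Ratio = 91:74
GCD = 1
Simplified = 91:74
Time ratio (same distance) = 74:91
Speed ratio = 91:74

91:74


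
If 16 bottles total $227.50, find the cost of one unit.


Unit rate = total / quantity
= 227.50 / 16
= $14.22 per unit

$14.22 per unit


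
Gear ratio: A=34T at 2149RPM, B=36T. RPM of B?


Gear ratio = 34:36 = 17:18
RPM_B = RPM_A × (teeth_A / teeth_B)
= 2149 × (34/36)
= 2029.6 RPM

2029.6 RPM


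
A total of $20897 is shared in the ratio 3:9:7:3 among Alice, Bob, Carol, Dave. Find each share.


Total parts = 3 + 9 + 7 + 3 = 22
Alice: 20897 × 3/22 = 2849.59
Bob: 20897 × 9/22 = 8548.77
Carol: 20897 × 7/22 = 6649.05
Dave: 20897 × 3/22 = 2849.59
= Alice: $2849.59, Bob: $8548.77, Carol: $6649.05, Dave: $2849.59

Alice: $2849.59, Bob: $8548.77, Carol: $6649.05, Dave: $2849.59


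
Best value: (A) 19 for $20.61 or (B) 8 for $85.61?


Deal A: $20.61/19 = $1.0847/unit
Deal B: $85.61/8 = $10.7013/unit
A is cheaper per unit
= Deal A

Deal A


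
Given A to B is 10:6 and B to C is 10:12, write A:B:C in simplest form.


Match B: multiply A:B by 10 → 100:60
Multiply B:C by 6 → 60:72
Combined: 100:60:72
GCD = 4
= 25:15:18

25:15:18


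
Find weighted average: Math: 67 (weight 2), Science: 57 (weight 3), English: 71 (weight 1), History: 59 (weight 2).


Numerator = 67×2 + 57×3 + 71×1 + 59×2
= 134 + 171 + 71 + 118
= 494
Total weight = 8
Weighted avg = 494/8
= 61.75

61.75


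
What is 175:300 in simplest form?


GCD(175, 300) = 25
175/25 : 300/25
= 7:12

7:12


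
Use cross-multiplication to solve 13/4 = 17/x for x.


Cross multiply: 13 × x = 4 × 17
13x = 68
x = 68 / 13
= 5.23

5.23


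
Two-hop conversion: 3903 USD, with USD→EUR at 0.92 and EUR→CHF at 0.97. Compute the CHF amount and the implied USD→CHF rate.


Step 1: 3903 USD × 0.92 = 3590.76 EUR
Step 2: 3590.76 EUR × 0.97 = 3483.04 CHF
Implied rate USD→CHF = 0.92 × 0.97 = 0.8924
= 3483.04 CHF; implied rate 0.8924 CHF/USD

3483.04 CHF; implied rate 0.8924 CHF/USD


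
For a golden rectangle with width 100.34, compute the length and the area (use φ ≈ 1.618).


φ = (1 + √5) / 2 ≈ 1.618
Length = width × φ = 100.34 × 1.618 = 162.35012
≈ 162.35
Area = width × length = 100.34 × 162.35012 = 16290.2110408 ≈ 16290.21
= Length: 162.35, Area: 16290.21

Length: 162.35, Area: 16290.21


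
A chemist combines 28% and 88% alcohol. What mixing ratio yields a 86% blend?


Let x parts of 28% mix with y parts of 88%.
28x + 88y = 86(x + y)
28x + 88y = 86x + 86y
x(28 - 86) = y(86 - 88)
x/y = (88 - 86)/(86 - 28) = 2/58
Simplify: 1:29
= 1:29

1:29


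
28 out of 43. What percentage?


Percentage = (part / whole) × 100
= (28 / 43) × 100
≈ 65.12%

65.12%


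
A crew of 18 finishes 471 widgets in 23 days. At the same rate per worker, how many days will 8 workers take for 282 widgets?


Days ∝ work / workers, so d₂ = d₁ × (m₁/m₂) × (w₂/w₁)
Workers factor (inverse): 18/8 = 2.2500
Work factor (direct): 282/471 ≈ 0.5987
d₂ = 23 × 18/8 × 282/471 = (23 × 18 × 282) / (8 × 471) = 116748/3768
≈ 30.98 days

30.98 days


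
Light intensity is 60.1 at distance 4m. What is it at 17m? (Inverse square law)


I₁d₁² = I₂d₂²
I₂ = I₁ × (d₁/d₂)²
= 60.1 × (4/17)²
= 60.1 × 16/289
= 961.6/289
≈ 3.3273

3.3273


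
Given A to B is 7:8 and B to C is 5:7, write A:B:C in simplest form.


Match B: multiply A:B by 5 → 35:40
Multiply B:C by 8 → 40:56
Combined: 35:40:56
GCD = 1
= 35:40:56

35:40:56


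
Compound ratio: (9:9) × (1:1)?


Compound ratio = (9×1) : (9×1)
= 9:9
GCD = 9
= 1:1

1:1


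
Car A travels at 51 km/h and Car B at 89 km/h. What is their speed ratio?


Ratio = 51:89
GCD = 1
Simplified = 51:89
Time ratio (same distance) = 89:51
Speed ratio = 51:89

51:89


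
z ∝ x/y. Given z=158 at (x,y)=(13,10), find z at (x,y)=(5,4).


z = k·x/y
Solve for k using the known point: k = z·y/x = 158×10/13 = 1580/13 ≈ 121.5385
Now evaluate at x=5, y=4:
z = k × 5 / 4 = (1580 × 5) / (13 × 4) = 7900/52
≈ 151.9231

151.9231


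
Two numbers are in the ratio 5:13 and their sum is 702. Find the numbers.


Let A = 5k, B = 13k.
5k + 13k = 702
18k = 702 → k = 702/18 = 39
A = 5×39 = 195, B = 13×39 = 507
= A = 195, B = 507

A = 195, B = 507


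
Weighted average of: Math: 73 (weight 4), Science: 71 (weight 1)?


Numerator = 73×4 + 71×1
= 292 + 71
= 363
Total weight = 5
Weighted avg = 363/5
= 72.60

72.60


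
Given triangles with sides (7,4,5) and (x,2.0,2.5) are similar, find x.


Scale factor = 2.0/4 = 0.5
Missing side = 7 × 0.5
= 3.5

3.5


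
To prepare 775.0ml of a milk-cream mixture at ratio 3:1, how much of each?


Total parts = 3 + 1 = 4
milk: 775.0 × 3/4 = 581.3ml
cream: 775.0 × 1/4 = 193.8ml
= 581.3ml and 193.8ml

581.3ml and 193.8ml


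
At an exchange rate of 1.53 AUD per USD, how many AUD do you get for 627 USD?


Amount × rate = 627 × 1.53
= 959.31 AUD

959.31 AUD


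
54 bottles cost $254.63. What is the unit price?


Unit rate = total / quantity
= 254.63 / 54
= $4.72 per unit

$4.72 per unit


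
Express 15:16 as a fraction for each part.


Total parts = 15 + 16 = 31
First part: 15/31 = 15/31
Second part: 16/31 = 16/31
= 15/31 and 16/31

15/31 and 16/31


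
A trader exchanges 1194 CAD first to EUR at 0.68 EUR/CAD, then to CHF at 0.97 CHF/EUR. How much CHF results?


Step 1: 1194 CAD × 0.68 = 811.92 EUR
Step 2: 811.92 EUR × 0.97 = 787.56 CHF
Implied rate CAD→CHF = 0.68 × 0.97 = 0.6596
= 787.56 CHF

787.56 CHF


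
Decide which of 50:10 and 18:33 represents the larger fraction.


50/10 = 5.0000
18/33 = 0.5455
5.0000 > 0.5455, so 50:10 is greater
= 50:10

50:10


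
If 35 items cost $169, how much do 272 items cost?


Direct proportion: y/x = constant
k = 169/35 ≈ 4.8286
y₂ = k × 272 = 169 × 272 / 35 = 45968/35
≈ 1313.37

1313.37


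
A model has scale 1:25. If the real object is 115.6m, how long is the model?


Model size = real / scale
= 115.6 / 25
= 4.6240 m

4.6240 m


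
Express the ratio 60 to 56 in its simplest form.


GCD(60, 56) = 4
60/4 : 56/4
= 15:14

15:14


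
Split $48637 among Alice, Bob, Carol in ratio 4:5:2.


Total parts = 4 + 5 + 2 = 11
Alice: 48637 × 4/11 = 17686.18
Bob: 48637 × 5/11 = 22107.73
Carol: 48637 × 2/11 = 8843.09
= Alice: $17686.18, Bob: $22107.73, Carol: $8843.09

Alice: $17686.18, Bob: $22107.73, Carol: $8843.09


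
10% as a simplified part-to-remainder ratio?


10% means 10 parts out of 100; remainder = 90
Part : remainder = 10:90
GCD = 10
= 1:9

1:9


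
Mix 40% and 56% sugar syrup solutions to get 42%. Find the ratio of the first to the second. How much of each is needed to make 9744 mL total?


Let x parts of 40% mix with y parts of 56%.
40x + 56y = 42(x + y)
40x + 56y = 42x + 42y
x(40 - 42) = y(42 - 56)
x/y = (56 - 42)/(42 - 40) = 14/2
Simplify: 7:1
Total parts = 8; one part = 9744/8 = 1218.00 mL
40% solution: 7×1218.00 = 8526.00 mL
56% solution: 1×1218.00 = 1218.00 mL
= ratio 7:1; 8526.00 mL and 1218.00 mL

ratio 7:1; 8526.00 mL and 1218.00 mL


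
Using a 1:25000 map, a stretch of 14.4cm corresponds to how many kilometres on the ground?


Real distance = map distance × scale
= 14.4cm × 25000
= 360000 cm = 3600.0 m
= 3.600 km

3.600 km


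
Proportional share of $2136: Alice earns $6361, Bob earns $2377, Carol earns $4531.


Total income = 6361 + 2377 + 4531 = $13269
Alice: $2136 × 6361/13269 = $1023.97
Bob: $2136 × 2377/13269 = $382.64
Carol: $2136 × 4531/13269 = $729.39
= Alice: $1023.97, Bob: $382.64, Carol: $729.39

Alice: $1023.97, Bob: $382.64, Carol: $729.39


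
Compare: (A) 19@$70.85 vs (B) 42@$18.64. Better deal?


Deal A: $70.85/19 = $3.7289/unit
Deal B: $18.64/42 = $0.4438/unit
B is cheaper per unit
= Deal B

Deal B


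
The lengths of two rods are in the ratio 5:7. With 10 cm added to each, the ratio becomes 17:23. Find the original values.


Let A = 5k, B = 7k.
(5k + 10) / (7k + 10) = 17/23
Cross-multiply: 23(5k + 10) = 17(7k + 10)
115k + 230 = 119k + 170
115k - 119k = 170 - 230
-4k = -60
k = -60/-4 = 15
A = 5×15 = 75, B = 7×15 = 105
= A = 75, B = 105

A = 75, B = 105


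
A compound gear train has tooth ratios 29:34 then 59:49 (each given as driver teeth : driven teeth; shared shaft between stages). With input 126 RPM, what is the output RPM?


Stage 1: RPM_B = RPM_A × t_A/t_B = 126 × 29/34 = 3654/34 ≈ 107.47
B and C share a shaft → RPM_C = RPM_B
Stage 2: RPM_D = RPM_C × t_C/t_D = RPM_A × (t_A×t_C)/(t_B×t_D)
Overall ratio = (29×59)/(34×49) = 1711/1666
RPM_D = 126 × 1711/1666 = 215586/1666
≈ 129.40 RPM

129.40 RPM


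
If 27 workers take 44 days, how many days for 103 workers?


Inverse proportion: x × y = constant
k = 27 × 44 = 1188
y₂ = k / 103 = 1188 / 103
= 11.53

11.53


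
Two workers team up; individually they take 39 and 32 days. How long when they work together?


Rate of A = 1/39 per day
Rate of B = 1/32 per day
Combined rate = 1/39 + 1/32 = 71/1248 ≈ 0.0569 per day
Days = 1 / combined rate = 1248/71
≈ 17.58 days

17.58 days


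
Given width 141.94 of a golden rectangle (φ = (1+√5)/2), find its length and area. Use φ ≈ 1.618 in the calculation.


φ = (1 + √5) / 2 ≈ 1.618
Length = width × φ = 141.94 × 1.618 = 229.65892
≈ 229.66
Area = width × length = 141.94 × 229.65892 = 32597.7871048 ≈ 32597.79
= Length: 229.66, Area: 32597.79

Length: 229.66, Area: 32597.79


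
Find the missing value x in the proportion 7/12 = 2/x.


Cross multiply: 7 × x = 12 × 2
7x = 24
x = 24 / 7
= 3.43

3.43


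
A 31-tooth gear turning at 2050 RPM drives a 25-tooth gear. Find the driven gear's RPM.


Gear ratio = 31:25 = 31:25
RPM_B = RPM_A × (teeth_A / teeth_B)
= 2050 × (31/25)
= 2542.0 RPM

2542.0 RPM


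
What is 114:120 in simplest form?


GCD(114, 120) = 6
114/6 : 120/6
= 19:20

19:20


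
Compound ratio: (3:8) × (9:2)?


Compound ratio = (3×9) : (8×2)
= 27:16
GCD = 1
= 27:16

27:16


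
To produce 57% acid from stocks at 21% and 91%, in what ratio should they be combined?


Let x parts of 21% mix with y parts of 91%.
21x + 91y = 57(x + y)
21x + 91y = 57x + 57y
x(21 - 57) = y(57 - 91)
x/y = (91 - 57)/(57 - 21) = 34/36
Simplify: 17:18
= 17:18

17:18


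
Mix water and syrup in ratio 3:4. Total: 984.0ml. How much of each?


Total parts = 3 + 4 = 7
water: 984.0 × 3/7 = 421.7ml
syrup: 984.0 × 4/7 = 562.3ml
= 421.7ml and 562.3ml

421.7ml and 562.3ml


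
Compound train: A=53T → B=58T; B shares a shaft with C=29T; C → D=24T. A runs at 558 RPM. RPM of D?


Stage 1: RPM_B = RPM_A × t_A/t_B = 558 × 53/58 = 29574/58 ≈ 509.90
B and C share a shaft → RPM_C = RPM_B
Stage 2: RPM_D = RPM_C × t_C/t_D = RPM_A × (t_A×t_C)/(t_B×t_D)
Overall ratio = (53×29)/(58×24) = 1537/1392
RPM_D = 558 × 1537/1392 = 857646/1392
≈ 616.13 RPM

616.13 RPM


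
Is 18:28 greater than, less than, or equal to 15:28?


18/28 = 0.6429
15/28 = 0.5357
0.6429 > 0.5357, so 18:28 is greater
= greater than

greater than


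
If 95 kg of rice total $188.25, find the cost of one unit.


Unit rate = total / quantity
= 188.25 / 95
= $1.98 per unit

$1.98 per unit


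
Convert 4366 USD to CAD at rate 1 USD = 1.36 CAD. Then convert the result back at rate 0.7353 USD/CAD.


Amount × rate = 4366 × 1.36 = 5937.76 CAD
Round-trip: 5937.76 × 0.7353 = 4366.03 USD
= 5937.76 CAD, then 4366.03 USD

5937.76 CAD, then 4366.03 USD


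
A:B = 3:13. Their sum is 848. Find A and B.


Let A = 3k, B = 13k.
3k + 13k = 848
16k = 848 → k = 848/16 = 53
A = 3×53 = 159, B = 13×53 = 689
= A = 159, B = 689

A = 159, B = 689


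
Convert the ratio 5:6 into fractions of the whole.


Total parts = 5 + 6 = 11
First part: 5/11 = 5/11
Second part: 6/11 = 6/11
= 5/11 and 6/11

5/11 and 6/11


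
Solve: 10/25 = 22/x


Cross multiply: 10 × x = 25 × 22
10x = 550
x = 550 / 10
= 55.00

55.00


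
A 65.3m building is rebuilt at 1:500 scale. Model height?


Model size = real / scale
= 65.3 / 500
= 0.1306 m

0.1306 m


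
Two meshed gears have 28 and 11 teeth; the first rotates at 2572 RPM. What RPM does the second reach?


Gear ratio = 28:11 = 28:11
RPM_B = RPM_A × (teeth_A / teeth_B)
= 2572 × (28/11)
= 6546.9 RPM

6546.9 RPM


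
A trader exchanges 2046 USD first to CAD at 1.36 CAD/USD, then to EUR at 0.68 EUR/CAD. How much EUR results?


Step 1: 2046 USD × 1.36 = 2782.56 CAD
Step 2: 2782.56 CAD × 0.68 = 1892.14 EUR
Implied rate USD→EUR = 1.36 × 0.68 = 0.9248
= 1892.14 EUR

1892.14 EUR


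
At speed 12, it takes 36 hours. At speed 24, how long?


Inverse proportion: x × y = constant
k = 12 × 36 = 432
y₂ = k / 24 = 432 / 24
= 18.00

18.00
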